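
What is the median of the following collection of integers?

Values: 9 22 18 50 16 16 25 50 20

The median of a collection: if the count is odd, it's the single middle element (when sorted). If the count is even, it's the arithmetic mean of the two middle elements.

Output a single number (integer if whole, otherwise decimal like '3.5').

Answer: 20

Derivation:
Step 1: insert 9 -> lo=[9] (size 1, max 9) hi=[] (size 0) -> median=9
Step 2: insert 22 -> lo=[9] (size 1, max 9) hi=[22] (size 1, min 22) -> median=15.5
Step 3: insert 18 -> lo=[9, 18] (size 2, max 18) hi=[22] (size 1, min 22) -> median=18
Step 4: insert 50 -> lo=[9, 18] (size 2, max 18) hi=[22, 50] (size 2, min 22) -> median=20
Step 5: insert 16 -> lo=[9, 16, 18] (size 3, max 18) hi=[22, 50] (size 2, min 22) -> median=18
Step 6: insert 16 -> lo=[9, 16, 16] (size 3, max 16) hi=[18, 22, 50] (size 3, min 18) -> median=17
Step 7: insert 25 -> lo=[9, 16, 16, 18] (size 4, max 18) hi=[22, 25, 50] (size 3, min 22) -> median=18
Step 8: insert 50 -> lo=[9, 16, 16, 18] (size 4, max 18) hi=[22, 25, 50, 50] (size 4, min 22) -> median=20
Step 9: insert 20 -> lo=[9, 16, 16, 18, 20] (size 5, max 20) hi=[22, 25, 50, 50] (size 4, min 22) -> median=20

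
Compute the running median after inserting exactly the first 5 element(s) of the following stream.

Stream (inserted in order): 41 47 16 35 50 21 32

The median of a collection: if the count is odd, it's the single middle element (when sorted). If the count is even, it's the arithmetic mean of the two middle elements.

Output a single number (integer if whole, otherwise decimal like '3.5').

Step 1: insert 41 -> lo=[41] (size 1, max 41) hi=[] (size 0) -> median=41
Step 2: insert 47 -> lo=[41] (size 1, max 41) hi=[47] (size 1, min 47) -> median=44
Step 3: insert 16 -> lo=[16, 41] (size 2, max 41) hi=[47] (size 1, min 47) -> median=41
Step 4: insert 35 -> lo=[16, 35] (size 2, max 35) hi=[41, 47] (size 2, min 41) -> median=38
Step 5: insert 50 -> lo=[16, 35, 41] (size 3, max 41) hi=[47, 50] (size 2, min 47) -> median=41

Answer: 41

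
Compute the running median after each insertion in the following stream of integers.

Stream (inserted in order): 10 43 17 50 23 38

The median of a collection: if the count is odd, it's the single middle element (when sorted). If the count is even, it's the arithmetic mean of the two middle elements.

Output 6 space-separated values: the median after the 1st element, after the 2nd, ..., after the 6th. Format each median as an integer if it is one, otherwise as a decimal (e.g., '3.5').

Answer: 10 26.5 17 30 23 30.5

Derivation:
Step 1: insert 10 -> lo=[10] (size 1, max 10) hi=[] (size 0) -> median=10
Step 2: insert 43 -> lo=[10] (size 1, max 10) hi=[43] (size 1, min 43) -> median=26.5
Step 3: insert 17 -> lo=[10, 17] (size 2, max 17) hi=[43] (size 1, min 43) -> median=17
Step 4: insert 50 -> lo=[10, 17] (size 2, max 17) hi=[43, 50] (size 2, min 43) -> median=30
Step 5: insert 23 -> lo=[10, 17, 23] (size 3, max 23) hi=[43, 50] (size 2, min 43) -> median=23
Step 6: insert 38 -> lo=[10, 17, 23] (size 3, max 23) hi=[38, 43, 50] (size 3, min 38) -> median=30.5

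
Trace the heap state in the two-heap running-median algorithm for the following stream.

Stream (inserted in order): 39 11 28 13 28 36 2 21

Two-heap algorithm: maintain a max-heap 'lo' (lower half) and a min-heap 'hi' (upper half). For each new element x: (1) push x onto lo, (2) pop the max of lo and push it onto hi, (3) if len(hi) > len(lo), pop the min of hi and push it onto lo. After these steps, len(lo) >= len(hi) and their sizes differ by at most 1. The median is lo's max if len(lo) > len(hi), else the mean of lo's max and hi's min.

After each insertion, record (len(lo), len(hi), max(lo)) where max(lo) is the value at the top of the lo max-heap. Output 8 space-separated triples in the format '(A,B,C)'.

Step 1: insert 39 -> lo=[39] hi=[] -> (len(lo)=1, len(hi)=0, max(lo)=39)
Step 2: insert 11 -> lo=[11] hi=[39] -> (len(lo)=1, len(hi)=1, max(lo)=11)
Step 3: insert 28 -> lo=[11, 28] hi=[39] -> (len(lo)=2, len(hi)=1, max(lo)=28)
Step 4: insert 13 -> lo=[11, 13] hi=[28, 39] -> (len(lo)=2, len(hi)=2, max(lo)=13)
Step 5: insert 28 -> lo=[11, 13, 28] hi=[28, 39] -> (len(lo)=3, len(hi)=2, max(lo)=28)
Step 6: insert 36 -> lo=[11, 13, 28] hi=[28, 36, 39] -> (len(lo)=3, len(hi)=3, max(lo)=28)
Step 7: insert 2 -> lo=[2, 11, 13, 28] hi=[28, 36, 39] -> (len(lo)=4, len(hi)=3, max(lo)=28)
Step 8: insert 21 -> lo=[2, 11, 13, 21] hi=[28, 28, 36, 39] -> (len(lo)=4, len(hi)=4, max(lo)=21)

Answer: (1,0,39) (1,1,11) (2,1,28) (2,2,13) (3,2,28) (3,3,28) (4,3,28) (4,4,21)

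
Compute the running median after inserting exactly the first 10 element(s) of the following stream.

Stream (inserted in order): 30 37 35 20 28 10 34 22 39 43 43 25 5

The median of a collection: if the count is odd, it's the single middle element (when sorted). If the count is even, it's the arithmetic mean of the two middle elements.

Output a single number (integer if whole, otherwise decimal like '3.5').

Step 1: insert 30 -> lo=[30] (size 1, max 30) hi=[] (size 0) -> median=30
Step 2: insert 37 -> lo=[30] (size 1, max 30) hi=[37] (size 1, min 37) -> median=33.5
Step 3: insert 35 -> lo=[30, 35] (size 2, max 35) hi=[37] (size 1, min 37) -> median=35
Step 4: insert 20 -> lo=[20, 30] (size 2, max 30) hi=[35, 37] (size 2, min 35) -> median=32.5
Step 5: insert 28 -> lo=[20, 28, 30] (size 3, max 30) hi=[35, 37] (size 2, min 35) -> median=30
Step 6: insert 10 -> lo=[10, 20, 28] (size 3, max 28) hi=[30, 35, 37] (size 3, min 30) -> median=29
Step 7: insert 34 -> lo=[10, 20, 28, 30] (size 4, max 30) hi=[34, 35, 37] (size 3, min 34) -> median=30
Step 8: insert 22 -> lo=[10, 20, 22, 28] (size 4, max 28) hi=[30, 34, 35, 37] (size 4, min 30) -> median=29
Step 9: insert 39 -> lo=[10, 20, 22, 28, 30] (size 5, max 30) hi=[34, 35, 37, 39] (size 4, min 34) -> median=30
Step 10: insert 43 -> lo=[10, 20, 22, 28, 30] (size 5, max 30) hi=[34, 35, 37, 39, 43] (size 5, min 34) -> median=32

Answer: 32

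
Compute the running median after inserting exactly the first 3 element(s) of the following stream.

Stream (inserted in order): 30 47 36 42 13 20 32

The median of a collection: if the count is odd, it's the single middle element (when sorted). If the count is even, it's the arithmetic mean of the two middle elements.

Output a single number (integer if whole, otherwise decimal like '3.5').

Answer: 36

Derivation:
Step 1: insert 30 -> lo=[30] (size 1, max 30) hi=[] (size 0) -> median=30
Step 2: insert 47 -> lo=[30] (size 1, max 30) hi=[47] (size 1, min 47) -> median=38.5
Step 3: insert 36 -> lo=[30, 36] (size 2, max 36) hi=[47] (size 1, min 47) -> median=36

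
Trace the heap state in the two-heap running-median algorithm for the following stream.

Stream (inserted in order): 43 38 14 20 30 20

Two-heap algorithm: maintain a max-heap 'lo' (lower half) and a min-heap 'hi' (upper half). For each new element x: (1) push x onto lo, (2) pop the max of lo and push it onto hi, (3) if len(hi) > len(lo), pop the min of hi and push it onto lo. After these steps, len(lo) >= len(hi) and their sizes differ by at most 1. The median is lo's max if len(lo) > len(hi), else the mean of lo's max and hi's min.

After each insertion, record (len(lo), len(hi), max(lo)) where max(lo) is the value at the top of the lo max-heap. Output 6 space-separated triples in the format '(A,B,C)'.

Answer: (1,0,43) (1,1,38) (2,1,38) (2,2,20) (3,2,30) (3,3,20)

Derivation:
Step 1: insert 43 -> lo=[43] hi=[] -> (len(lo)=1, len(hi)=0, max(lo)=43)
Step 2: insert 38 -> lo=[38] hi=[43] -> (len(lo)=1, len(hi)=1, max(lo)=38)
Step 3: insert 14 -> lo=[14, 38] hi=[43] -> (len(lo)=2, len(hi)=1, max(lo)=38)
Step 4: insert 20 -> lo=[14, 20] hi=[38, 43] -> (len(lo)=2, len(hi)=2, max(lo)=20)
Step 5: insert 30 -> lo=[14, 20, 30] hi=[38, 43] -> (len(lo)=3, len(hi)=2, max(lo)=30)
Step 6: insert 20 -> lo=[14, 20, 20] hi=[30, 38, 43] -> (len(lo)=3, len(hi)=3, max(lo)=20)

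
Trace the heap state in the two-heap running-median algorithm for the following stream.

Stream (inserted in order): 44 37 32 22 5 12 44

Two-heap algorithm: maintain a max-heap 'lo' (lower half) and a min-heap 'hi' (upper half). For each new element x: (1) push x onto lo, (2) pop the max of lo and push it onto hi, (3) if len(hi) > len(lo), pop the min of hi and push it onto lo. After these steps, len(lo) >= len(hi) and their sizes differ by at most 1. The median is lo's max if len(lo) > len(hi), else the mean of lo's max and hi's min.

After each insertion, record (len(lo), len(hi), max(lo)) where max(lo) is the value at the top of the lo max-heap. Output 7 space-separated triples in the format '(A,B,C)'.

Step 1: insert 44 -> lo=[44] hi=[] -> (len(lo)=1, len(hi)=0, max(lo)=44)
Step 2: insert 37 -> lo=[37] hi=[44] -> (len(lo)=1, len(hi)=1, max(lo)=37)
Step 3: insert 32 -> lo=[32, 37] hi=[44] -> (len(lo)=2, len(hi)=1, max(lo)=37)
Step 4: insert 22 -> lo=[22, 32] hi=[37, 44] -> (len(lo)=2, len(hi)=2, max(lo)=32)
Step 5: insert 5 -> lo=[5, 22, 32] hi=[37, 44] -> (len(lo)=3, len(hi)=2, max(lo)=32)
Step 6: insert 12 -> lo=[5, 12, 22] hi=[32, 37, 44] -> (len(lo)=3, len(hi)=3, max(lo)=22)
Step 7: insert 44 -> lo=[5, 12, 22, 32] hi=[37, 44, 44] -> (len(lo)=4, len(hi)=3, max(lo)=32)

Answer: (1,0,44) (1,1,37) (2,1,37) (2,2,32) (3,2,32) (3,3,22) (4,3,32)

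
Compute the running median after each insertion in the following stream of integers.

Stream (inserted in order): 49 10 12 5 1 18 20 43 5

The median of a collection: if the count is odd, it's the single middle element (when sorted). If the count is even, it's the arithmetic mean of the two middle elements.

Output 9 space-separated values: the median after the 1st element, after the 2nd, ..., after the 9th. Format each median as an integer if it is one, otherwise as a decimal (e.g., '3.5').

Step 1: insert 49 -> lo=[49] (size 1, max 49) hi=[] (size 0) -> median=49
Step 2: insert 10 -> lo=[10] (size 1, max 10) hi=[49] (size 1, min 49) -> median=29.5
Step 3: insert 12 -> lo=[10, 12] (size 2, max 12) hi=[49] (size 1, min 49) -> median=12
Step 4: insert 5 -> lo=[5, 10] (size 2, max 10) hi=[12, 49] (size 2, min 12) -> median=11
Step 5: insert 1 -> lo=[1, 5, 10] (size 3, max 10) hi=[12, 49] (size 2, min 12) -> median=10
Step 6: insert 18 -> lo=[1, 5, 10] (size 3, max 10) hi=[12, 18, 49] (size 3, min 12) -> median=11
Step 7: insert 20 -> lo=[1, 5, 10, 12] (size 4, max 12) hi=[18, 20, 49] (size 3, min 18) -> median=12
Step 8: insert 43 -> lo=[1, 5, 10, 12] (size 4, max 12) hi=[18, 20, 43, 49] (size 4, min 18) -> median=15
Step 9: insert 5 -> lo=[1, 5, 5, 10, 12] (size 5, max 12) hi=[18, 20, 43, 49] (size 4, min 18) -> median=12

Answer: 49 29.5 12 11 10 11 12 15 12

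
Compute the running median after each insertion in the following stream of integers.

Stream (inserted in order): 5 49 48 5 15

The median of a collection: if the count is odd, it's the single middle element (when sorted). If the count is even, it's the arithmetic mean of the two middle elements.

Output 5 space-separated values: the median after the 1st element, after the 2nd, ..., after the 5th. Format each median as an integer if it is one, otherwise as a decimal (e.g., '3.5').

Step 1: insert 5 -> lo=[5] (size 1, max 5) hi=[] (size 0) -> median=5
Step 2: insert 49 -> lo=[5] (size 1, max 5) hi=[49] (size 1, min 49) -> median=27
Step 3: insert 48 -> lo=[5, 48] (size 2, max 48) hi=[49] (size 1, min 49) -> median=48
Step 4: insert 5 -> lo=[5, 5] (size 2, max 5) hi=[48, 49] (size 2, min 48) -> median=26.5
Step 5: insert 15 -> lo=[5, 5, 15] (size 3, max 15) hi=[48, 49] (size 2, min 48) -> median=15

Answer: 5 27 48 26.5 15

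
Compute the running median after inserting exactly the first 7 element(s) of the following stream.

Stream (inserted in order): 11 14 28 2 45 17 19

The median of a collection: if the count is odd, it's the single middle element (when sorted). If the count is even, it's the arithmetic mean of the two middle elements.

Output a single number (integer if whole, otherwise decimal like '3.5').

Step 1: insert 11 -> lo=[11] (size 1, max 11) hi=[] (size 0) -> median=11
Step 2: insert 14 -> lo=[11] (size 1, max 11) hi=[14] (size 1, min 14) -> median=12.5
Step 3: insert 28 -> lo=[11, 14] (size 2, max 14) hi=[28] (size 1, min 28) -> median=14
Step 4: insert 2 -> lo=[2, 11] (size 2, max 11) hi=[14, 28] (size 2, min 14) -> median=12.5
Step 5: insert 45 -> lo=[2, 11, 14] (size 3, max 14) hi=[28, 45] (size 2, min 28) -> median=14
Step 6: insert 17 -> lo=[2, 11, 14] (size 3, max 14) hi=[17, 28, 45] (size 3, min 17) -> median=15.5
Step 7: insert 19 -> lo=[2, 11, 14, 17] (size 4, max 17) hi=[19, 28, 45] (size 3, min 19) -> median=17

Answer: 17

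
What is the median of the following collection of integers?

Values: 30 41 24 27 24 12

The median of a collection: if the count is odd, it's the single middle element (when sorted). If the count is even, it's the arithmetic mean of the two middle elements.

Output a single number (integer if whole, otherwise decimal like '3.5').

Answer: 25.5

Derivation:
Step 1: insert 30 -> lo=[30] (size 1, max 30) hi=[] (size 0) -> median=30
Step 2: insert 41 -> lo=[30] (size 1, max 30) hi=[41] (size 1, min 41) -> median=35.5
Step 3: insert 24 -> lo=[24, 30] (size 2, max 30) hi=[41] (size 1, min 41) -> median=30
Step 4: insert 27 -> lo=[24, 27] (size 2, max 27) hi=[30, 41] (size 2, min 30) -> median=28.5
Step 5: insert 24 -> lo=[24, 24, 27] (size 3, max 27) hi=[30, 41] (size 2, min 30) -> median=27
Step 6: insert 12 -> lo=[12, 24, 24] (size 3, max 24) hi=[27, 30, 41] (size 3, min 27) -> median=25.5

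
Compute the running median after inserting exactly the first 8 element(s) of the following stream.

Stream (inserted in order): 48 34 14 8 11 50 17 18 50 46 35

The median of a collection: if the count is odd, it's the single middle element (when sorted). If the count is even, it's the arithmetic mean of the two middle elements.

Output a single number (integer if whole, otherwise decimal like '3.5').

Answer: 17.5

Derivation:
Step 1: insert 48 -> lo=[48] (size 1, max 48) hi=[] (size 0) -> median=48
Step 2: insert 34 -> lo=[34] (size 1, max 34) hi=[48] (size 1, min 48) -> median=41
Step 3: insert 14 -> lo=[14, 34] (size 2, max 34) hi=[48] (size 1, min 48) -> median=34
Step 4: insert 8 -> lo=[8, 14] (size 2, max 14) hi=[34, 48] (size 2, min 34) -> median=24
Step 5: insert 11 -> lo=[8, 11, 14] (size 3, max 14) hi=[34, 48] (size 2, min 34) -> median=14
Step 6: insert 50 -> lo=[8, 11, 14] (size 3, max 14) hi=[34, 48, 50] (size 3, min 34) -> median=24
Step 7: insert 17 -> lo=[8, 11, 14, 17] (size 4, max 17) hi=[34, 48, 50] (size 3, min 34) -> median=17
Step 8: insert 18 -> lo=[8, 11, 14, 17] (size 4, max 17) hi=[18, 34, 48, 50] (size 4, min 18) -> median=17.5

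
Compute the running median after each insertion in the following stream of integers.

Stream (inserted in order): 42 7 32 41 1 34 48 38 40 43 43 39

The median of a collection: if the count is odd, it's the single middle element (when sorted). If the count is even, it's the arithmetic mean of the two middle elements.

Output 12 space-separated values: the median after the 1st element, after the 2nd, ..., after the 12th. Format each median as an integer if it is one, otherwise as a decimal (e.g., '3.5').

Answer: 42 24.5 32 36.5 32 33 34 36 38 39 40 39.5

Derivation:
Step 1: insert 42 -> lo=[42] (size 1, max 42) hi=[] (size 0) -> median=42
Step 2: insert 7 -> lo=[7] (size 1, max 7) hi=[42] (size 1, min 42) -> median=24.5
Step 3: insert 32 -> lo=[7, 32] (size 2, max 32) hi=[42] (size 1, min 42) -> median=32
Step 4: insert 41 -> lo=[7, 32] (size 2, max 32) hi=[41, 42] (size 2, min 41) -> median=36.5
Step 5: insert 1 -> lo=[1, 7, 32] (size 3, max 32) hi=[41, 42] (size 2, min 41) -> median=32
Step 6: insert 34 -> lo=[1, 7, 32] (size 3, max 32) hi=[34, 41, 42] (size 3, min 34) -> median=33
Step 7: insert 48 -> lo=[1, 7, 32, 34] (size 4, max 34) hi=[41, 42, 48] (size 3, min 41) -> median=34
Step 8: insert 38 -> lo=[1, 7, 32, 34] (size 4, max 34) hi=[38, 41, 42, 48] (size 4, min 38) -> median=36
Step 9: insert 40 -> lo=[1, 7, 32, 34, 38] (size 5, max 38) hi=[40, 41, 42, 48] (size 4, min 40) -> median=38
Step 10: insert 43 -> lo=[1, 7, 32, 34, 38] (size 5, max 38) hi=[40, 41, 42, 43, 48] (size 5, min 40) -> median=39
Step 11: insert 43 -> lo=[1, 7, 32, 34, 38, 40] (size 6, max 40) hi=[41, 42, 43, 43, 48] (size 5, min 41) -> median=40
Step 12: insert 39 -> lo=[1, 7, 32, 34, 38, 39] (size 6, max 39) hi=[40, 41, 42, 43, 43, 48] (size 6, min 40) -> median=39.5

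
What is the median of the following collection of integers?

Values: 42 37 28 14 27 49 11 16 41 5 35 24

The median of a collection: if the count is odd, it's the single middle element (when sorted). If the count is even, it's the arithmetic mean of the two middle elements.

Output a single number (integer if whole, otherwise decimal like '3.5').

Step 1: insert 42 -> lo=[42] (size 1, max 42) hi=[] (size 0) -> median=42
Step 2: insert 37 -> lo=[37] (size 1, max 37) hi=[42] (size 1, min 42) -> median=39.5
Step 3: insert 28 -> lo=[28, 37] (size 2, max 37) hi=[42] (size 1, min 42) -> median=37
Step 4: insert 14 -> lo=[14, 28] (size 2, max 28) hi=[37, 42] (size 2, min 37) -> median=32.5
Step 5: insert 27 -> lo=[14, 27, 28] (size 3, max 28) hi=[37, 42] (size 2, min 37) -> median=28
Step 6: insert 49 -> lo=[14, 27, 28] (size 3, max 28) hi=[37, 42, 49] (size 3, min 37) -> median=32.5
Step 7: insert 11 -> lo=[11, 14, 27, 28] (size 4, max 28) hi=[37, 42, 49] (size 3, min 37) -> median=28
Step 8: insert 16 -> lo=[11, 14, 16, 27] (size 4, max 27) hi=[28, 37, 42, 49] (size 4, min 28) -> median=27.5
Step 9: insert 41 -> lo=[11, 14, 16, 27, 28] (size 5, max 28) hi=[37, 41, 42, 49] (size 4, min 37) -> median=28
Step 10: insert 5 -> lo=[5, 11, 14, 16, 27] (size 5, max 27) hi=[28, 37, 41, 42, 49] (size 5, min 28) -> median=27.5
Step 11: insert 35 -> lo=[5, 11, 14, 16, 27, 28] (size 6, max 28) hi=[35, 37, 41, 42, 49] (size 5, min 35) -> median=28
Step 12: insert 24 -> lo=[5, 11, 14, 16, 24, 27] (size 6, max 27) hi=[28, 35, 37, 41, 42, 49] (size 6, min 28) -> median=27.5

Answer: 27.5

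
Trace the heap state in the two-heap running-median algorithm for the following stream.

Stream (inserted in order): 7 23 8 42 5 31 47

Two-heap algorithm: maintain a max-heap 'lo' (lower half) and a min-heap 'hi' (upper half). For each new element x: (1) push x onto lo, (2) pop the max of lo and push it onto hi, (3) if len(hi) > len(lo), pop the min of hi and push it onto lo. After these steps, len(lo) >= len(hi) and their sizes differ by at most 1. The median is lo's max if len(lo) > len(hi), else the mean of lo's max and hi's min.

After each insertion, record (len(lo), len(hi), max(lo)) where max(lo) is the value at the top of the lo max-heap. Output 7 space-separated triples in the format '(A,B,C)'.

Step 1: insert 7 -> lo=[7] hi=[] -> (len(lo)=1, len(hi)=0, max(lo)=7)
Step 2: insert 23 -> lo=[7] hi=[23] -> (len(lo)=1, len(hi)=1, max(lo)=7)
Step 3: insert 8 -> lo=[7, 8] hi=[23] -> (len(lo)=2, len(hi)=1, max(lo)=8)
Step 4: insert 42 -> lo=[7, 8] hi=[23, 42] -> (len(lo)=2, len(hi)=2, max(lo)=8)
Step 5: insert 5 -> lo=[5, 7, 8] hi=[23, 42] -> (len(lo)=3, len(hi)=2, max(lo)=8)
Step 6: insert 31 -> lo=[5, 7, 8] hi=[23, 31, 42] -> (len(lo)=3, len(hi)=3, max(lo)=8)
Step 7: insert 47 -> lo=[5, 7, 8, 23] hi=[31, 42, 47] -> (len(lo)=4, len(hi)=3, max(lo)=23)

Answer: (1,0,7) (1,1,7) (2,1,8) (2,2,8) (3,2,8) (3,3,8) (4,3,23)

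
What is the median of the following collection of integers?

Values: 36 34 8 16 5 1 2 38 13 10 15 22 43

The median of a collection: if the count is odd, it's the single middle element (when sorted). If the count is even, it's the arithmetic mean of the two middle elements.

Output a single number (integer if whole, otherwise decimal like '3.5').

Step 1: insert 36 -> lo=[36] (size 1, max 36) hi=[] (size 0) -> median=36
Step 2: insert 34 -> lo=[34] (size 1, max 34) hi=[36] (size 1, min 36) -> median=35
Step 3: insert 8 -> lo=[8, 34] (size 2, max 34) hi=[36] (size 1, min 36) -> median=34
Step 4: insert 16 -> lo=[8, 16] (size 2, max 16) hi=[34, 36] (size 2, min 34) -> median=25
Step 5: insert 5 -> lo=[5, 8, 16] (size 3, max 16) hi=[34, 36] (size 2, min 34) -> median=16
Step 6: insert 1 -> lo=[1, 5, 8] (size 3, max 8) hi=[16, 34, 36] (size 3, min 16) -> median=12
Step 7: insert 2 -> lo=[1, 2, 5, 8] (size 4, max 8) hi=[16, 34, 36] (size 3, min 16) -> median=8
Step 8: insert 38 -> lo=[1, 2, 5, 8] (size 4, max 8) hi=[16, 34, 36, 38] (size 4, min 16) -> median=12
Step 9: insert 13 -> lo=[1, 2, 5, 8, 13] (size 5, max 13) hi=[16, 34, 36, 38] (size 4, min 16) -> median=13
Step 10: insert 10 -> lo=[1, 2, 5, 8, 10] (size 5, max 10) hi=[13, 16, 34, 36, 38] (size 5, min 13) -> median=11.5
Step 11: insert 15 -> lo=[1, 2, 5, 8, 10, 13] (size 6, max 13) hi=[15, 16, 34, 36, 38] (size 5, min 15) -> median=13
Step 12: insert 22 -> lo=[1, 2, 5, 8, 10, 13] (size 6, max 13) hi=[15, 16, 22, 34, 36, 38] (size 6, min 15) -> median=14
Step 13: insert 43 -> lo=[1, 2, 5, 8, 10, 13, 15] (size 7, max 15) hi=[16, 22, 34, 36, 38, 43] (size 6, min 16) -> median=15

Answer: 15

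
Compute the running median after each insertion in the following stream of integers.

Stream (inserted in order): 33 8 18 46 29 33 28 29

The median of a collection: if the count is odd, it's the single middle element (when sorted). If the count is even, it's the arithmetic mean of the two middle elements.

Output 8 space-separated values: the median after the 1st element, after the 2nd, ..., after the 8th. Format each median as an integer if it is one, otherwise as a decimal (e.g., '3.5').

Step 1: insert 33 -> lo=[33] (size 1, max 33) hi=[] (size 0) -> median=33
Step 2: insert 8 -> lo=[8] (size 1, max 8) hi=[33] (size 1, min 33) -> median=20.5
Step 3: insert 18 -> lo=[8, 18] (size 2, max 18) hi=[33] (size 1, min 33) -> median=18
Step 4: insert 46 -> lo=[8, 18] (size 2, max 18) hi=[33, 46] (size 2, min 33) -> median=25.5
Step 5: insert 29 -> lo=[8, 18, 29] (size 3, max 29) hi=[33, 46] (size 2, min 33) -> median=29
Step 6: insert 33 -> lo=[8, 18, 29] (size 3, max 29) hi=[33, 33, 46] (size 3, min 33) -> median=31
Step 7: insert 28 -> lo=[8, 18, 28, 29] (size 4, max 29) hi=[33, 33, 46] (size 3, min 33) -> median=29
Step 8: insert 29 -> lo=[8, 18, 28, 29] (size 4, max 29) hi=[29, 33, 33, 46] (size 4, min 29) -> median=29

Answer: 33 20.5 18 25.5 29 31 29 29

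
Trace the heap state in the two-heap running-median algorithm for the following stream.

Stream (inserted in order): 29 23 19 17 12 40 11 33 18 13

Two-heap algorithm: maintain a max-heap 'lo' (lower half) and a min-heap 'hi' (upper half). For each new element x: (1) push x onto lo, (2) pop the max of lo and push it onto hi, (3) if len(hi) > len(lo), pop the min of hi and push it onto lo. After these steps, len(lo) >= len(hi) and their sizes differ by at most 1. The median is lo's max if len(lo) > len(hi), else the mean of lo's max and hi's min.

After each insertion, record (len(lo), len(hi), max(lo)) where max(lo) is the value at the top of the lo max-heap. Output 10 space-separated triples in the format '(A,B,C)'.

Step 1: insert 29 -> lo=[29] hi=[] -> (len(lo)=1, len(hi)=0, max(lo)=29)
Step 2: insert 23 -> lo=[23] hi=[29] -> (len(lo)=1, len(hi)=1, max(lo)=23)
Step 3: insert 19 -> lo=[19, 23] hi=[29] -> (len(lo)=2, len(hi)=1, max(lo)=23)
Step 4: insert 17 -> lo=[17, 19] hi=[23, 29] -> (len(lo)=2, len(hi)=2, max(lo)=19)
Step 5: insert 12 -> lo=[12, 17, 19] hi=[23, 29] -> (len(lo)=3, len(hi)=2, max(lo)=19)
Step 6: insert 40 -> lo=[12, 17, 19] hi=[23, 29, 40] -> (len(lo)=3, len(hi)=3, max(lo)=19)
Step 7: insert 11 -> lo=[11, 12, 17, 19] hi=[23, 29, 40] -> (len(lo)=4, len(hi)=3, max(lo)=19)
Step 8: insert 33 -> lo=[11, 12, 17, 19] hi=[23, 29, 33, 40] -> (len(lo)=4, len(hi)=4, max(lo)=19)
Step 9: insert 18 -> lo=[11, 12, 17, 18, 19] hi=[23, 29, 33, 40] -> (len(lo)=5, len(hi)=4, max(lo)=19)
Step 10: insert 13 -> lo=[11, 12, 13, 17, 18] hi=[19, 23, 29, 33, 40] -> (len(lo)=5, len(hi)=5, max(lo)=18)

Answer: (1,0,29) (1,1,23) (2,1,23) (2,2,19) (3,2,19) (3,3,19) (4,3,19) (4,4,19) (5,4,19) (5,5,18)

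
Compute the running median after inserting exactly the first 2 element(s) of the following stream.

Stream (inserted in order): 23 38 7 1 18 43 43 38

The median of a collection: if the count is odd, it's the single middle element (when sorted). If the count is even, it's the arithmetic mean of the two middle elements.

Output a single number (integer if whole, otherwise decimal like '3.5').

Step 1: insert 23 -> lo=[23] (size 1, max 23) hi=[] (size 0) -> median=23
Step 2: insert 38 -> lo=[23] (size 1, max 23) hi=[38] (size 1, min 38) -> median=30.5

Answer: 30.5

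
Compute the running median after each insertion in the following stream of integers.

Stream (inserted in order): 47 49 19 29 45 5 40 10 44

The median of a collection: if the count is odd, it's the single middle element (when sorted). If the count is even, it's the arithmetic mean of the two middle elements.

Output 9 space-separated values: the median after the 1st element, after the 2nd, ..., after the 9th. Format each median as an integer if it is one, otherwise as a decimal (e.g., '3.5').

Step 1: insert 47 -> lo=[47] (size 1, max 47) hi=[] (size 0) -> median=47
Step 2: insert 49 -> lo=[47] (size 1, max 47) hi=[49] (size 1, min 49) -> median=48
Step 3: insert 19 -> lo=[19, 47] (size 2, max 47) hi=[49] (size 1, min 49) -> median=47
Step 4: insert 29 -> lo=[19, 29] (size 2, max 29) hi=[47, 49] (size 2, min 47) -> median=38
Step 5: insert 45 -> lo=[19, 29, 45] (size 3, max 45) hi=[47, 49] (size 2, min 47) -> median=45
Step 6: insert 5 -> lo=[5, 19, 29] (size 3, max 29) hi=[45, 47, 49] (size 3, min 45) -> median=37
Step 7: insert 40 -> lo=[5, 19, 29, 40] (size 4, max 40) hi=[45, 47, 49] (size 3, min 45) -> median=40
Step 8: insert 10 -> lo=[5, 10, 19, 29] (size 4, max 29) hi=[40, 45, 47, 49] (size 4, min 40) -> median=34.5
Step 9: insert 44 -> lo=[5, 10, 19, 29, 40] (size 5, max 40) hi=[44, 45, 47, 49] (size 4, min 44) -> median=40

Answer: 47 48 47 38 45 37 40 34.5 40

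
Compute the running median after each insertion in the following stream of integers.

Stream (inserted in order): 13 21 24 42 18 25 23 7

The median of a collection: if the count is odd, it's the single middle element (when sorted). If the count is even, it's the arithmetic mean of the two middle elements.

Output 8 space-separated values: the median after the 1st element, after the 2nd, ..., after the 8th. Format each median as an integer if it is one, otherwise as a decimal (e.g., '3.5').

Step 1: insert 13 -> lo=[13] (size 1, max 13) hi=[] (size 0) -> median=13
Step 2: insert 21 -> lo=[13] (size 1, max 13) hi=[21] (size 1, min 21) -> median=17
Step 3: insert 24 -> lo=[13, 21] (size 2, max 21) hi=[24] (size 1, min 24) -> median=21
Step 4: insert 42 -> lo=[13, 21] (size 2, max 21) hi=[24, 42] (size 2, min 24) -> median=22.5
Step 5: insert 18 -> lo=[13, 18, 21] (size 3, max 21) hi=[24, 42] (size 2, min 24) -> median=21
Step 6: insert 25 -> lo=[13, 18, 21] (size 3, max 21) hi=[24, 25, 42] (size 3, min 24) -> median=22.5
Step 7: insert 23 -> lo=[13, 18, 21, 23] (size 4, max 23) hi=[24, 25, 42] (size 3, min 24) -> median=23
Step 8: insert 7 -> lo=[7, 13, 18, 21] (size 4, max 21) hi=[23, 24, 25, 42] (size 4, min 23) -> median=22

Answer: 13 17 21 22.5 21 22.5 23 22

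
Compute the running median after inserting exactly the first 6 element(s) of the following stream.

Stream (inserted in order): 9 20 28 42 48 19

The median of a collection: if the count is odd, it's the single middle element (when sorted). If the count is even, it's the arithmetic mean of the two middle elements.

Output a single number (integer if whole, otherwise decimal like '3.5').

Answer: 24

Derivation:
Step 1: insert 9 -> lo=[9] (size 1, max 9) hi=[] (size 0) -> median=9
Step 2: insert 20 -> lo=[9] (size 1, max 9) hi=[20] (size 1, min 20) -> median=14.5
Step 3: insert 28 -> lo=[9, 20] (size 2, max 20) hi=[28] (size 1, min 28) -> median=20
Step 4: insert 42 -> lo=[9, 20] (size 2, max 20) hi=[28, 42] (size 2, min 28) -> median=24
Step 5: insert 48 -> lo=[9, 20, 28] (size 3, max 28) hi=[42, 48] (size 2, min 42) -> median=28
Step 6: insert 19 -> lo=[9, 19, 20] (size 3, max 20) hi=[28, 42, 48] (size 3, min 28) -> median=24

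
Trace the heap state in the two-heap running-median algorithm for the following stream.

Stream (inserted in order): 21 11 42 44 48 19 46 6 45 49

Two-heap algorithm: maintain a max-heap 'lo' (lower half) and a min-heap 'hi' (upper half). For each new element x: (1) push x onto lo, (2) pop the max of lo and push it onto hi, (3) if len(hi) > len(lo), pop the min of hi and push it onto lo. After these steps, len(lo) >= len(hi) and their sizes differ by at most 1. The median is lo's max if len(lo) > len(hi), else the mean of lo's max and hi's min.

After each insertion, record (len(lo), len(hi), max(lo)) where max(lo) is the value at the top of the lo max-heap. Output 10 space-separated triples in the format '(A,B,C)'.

Step 1: insert 21 -> lo=[21] hi=[] -> (len(lo)=1, len(hi)=0, max(lo)=21)
Step 2: insert 11 -> lo=[11] hi=[21] -> (len(lo)=1, len(hi)=1, max(lo)=11)
Step 3: insert 42 -> lo=[11, 21] hi=[42] -> (len(lo)=2, len(hi)=1, max(lo)=21)
Step 4: insert 44 -> lo=[11, 21] hi=[42, 44] -> (len(lo)=2, len(hi)=2, max(lo)=21)
Step 5: insert 48 -> lo=[11, 21, 42] hi=[44, 48] -> (len(lo)=3, len(hi)=2, max(lo)=42)
Step 6: insert 19 -> lo=[11, 19, 21] hi=[42, 44, 48] -> (len(lo)=3, len(hi)=3, max(lo)=21)
Step 7: insert 46 -> lo=[11, 19, 21, 42] hi=[44, 46, 48] -> (len(lo)=4, len(hi)=3, max(lo)=42)
Step 8: insert 6 -> lo=[6, 11, 19, 21] hi=[42, 44, 46, 48] -> (len(lo)=4, len(hi)=4, max(lo)=21)
Step 9: insert 45 -> lo=[6, 11, 19, 21, 42] hi=[44, 45, 46, 48] -> (len(lo)=5, len(hi)=4, max(lo)=42)
Step 10: insert 49 -> lo=[6, 11, 19, 21, 42] hi=[44, 45, 46, 48, 49] -> (len(lo)=5, len(hi)=5, max(lo)=42)

Answer: (1,0,21) (1,1,11) (2,1,21) (2,2,21) (3,2,42) (3,3,21) (4,3,42) (4,4,21) (5,4,42) (5,5,42)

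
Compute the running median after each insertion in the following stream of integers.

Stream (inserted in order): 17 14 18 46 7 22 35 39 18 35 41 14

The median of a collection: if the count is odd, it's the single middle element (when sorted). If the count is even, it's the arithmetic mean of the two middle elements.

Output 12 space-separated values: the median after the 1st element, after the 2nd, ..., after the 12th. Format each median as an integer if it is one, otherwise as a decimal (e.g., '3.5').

Answer: 17 15.5 17 17.5 17 17.5 18 20 18 20 22 20

Derivation:
Step 1: insert 17 -> lo=[17] (size 1, max 17) hi=[] (size 0) -> median=17
Step 2: insert 14 -> lo=[14] (size 1, max 14) hi=[17] (size 1, min 17) -> median=15.5
Step 3: insert 18 -> lo=[14, 17] (size 2, max 17) hi=[18] (size 1, min 18) -> median=17
Step 4: insert 46 -> lo=[14, 17] (size 2, max 17) hi=[18, 46] (size 2, min 18) -> median=17.5
Step 5: insert 7 -> lo=[7, 14, 17] (size 3, max 17) hi=[18, 46] (size 2, min 18) -> median=17
Step 6: insert 22 -> lo=[7, 14, 17] (size 3, max 17) hi=[18, 22, 46] (size 3, min 18) -> median=17.5
Step 7: insert 35 -> lo=[7, 14, 17, 18] (size 4, max 18) hi=[22, 35, 46] (size 3, min 22) -> median=18
Step 8: insert 39 -> lo=[7, 14, 17, 18] (size 4, max 18) hi=[22, 35, 39, 46] (size 4, min 22) -> median=20
Step 9: insert 18 -> lo=[7, 14, 17, 18, 18] (size 5, max 18) hi=[22, 35, 39, 46] (size 4, min 22) -> median=18
Step 10: insert 35 -> lo=[7, 14, 17, 18, 18] (size 5, max 18) hi=[22, 35, 35, 39, 46] (size 5, min 22) -> median=20
Step 11: insert 41 -> lo=[7, 14, 17, 18, 18, 22] (size 6, max 22) hi=[35, 35, 39, 41, 46] (size 5, min 35) -> median=22
Step 12: insert 14 -> lo=[7, 14, 14, 17, 18, 18] (size 6, max 18) hi=[22, 35, 35, 39, 41, 46] (size 6, min 22) -> median=20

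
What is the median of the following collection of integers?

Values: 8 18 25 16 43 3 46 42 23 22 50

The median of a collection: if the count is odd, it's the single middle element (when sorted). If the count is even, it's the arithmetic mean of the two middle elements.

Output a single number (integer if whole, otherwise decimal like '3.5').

Step 1: insert 8 -> lo=[8] (size 1, max 8) hi=[] (size 0) -> median=8
Step 2: insert 18 -> lo=[8] (size 1, max 8) hi=[18] (size 1, min 18) -> median=13
Step 3: insert 25 -> lo=[8, 18] (size 2, max 18) hi=[25] (size 1, min 25) -> median=18
Step 4: insert 16 -> lo=[8, 16] (size 2, max 16) hi=[18, 25] (size 2, min 18) -> median=17
Step 5: insert 43 -> lo=[8, 16, 18] (size 3, max 18) hi=[25, 43] (size 2, min 25) -> median=18
Step 6: insert 3 -> lo=[3, 8, 16] (size 3, max 16) hi=[18, 25, 43] (size 3, min 18) -> median=17
Step 7: insert 46 -> lo=[3, 8, 16, 18] (size 4, max 18) hi=[25, 43, 46] (size 3, min 25) -> median=18
Step 8: insert 42 -> lo=[3, 8, 16, 18] (size 4, max 18) hi=[25, 42, 43, 46] (size 4, min 25) -> median=21.5
Step 9: insert 23 -> lo=[3, 8, 16, 18, 23] (size 5, max 23) hi=[25, 42, 43, 46] (size 4, min 25) -> median=23
Step 10: insert 22 -> lo=[3, 8, 16, 18, 22] (size 5, max 22) hi=[23, 25, 42, 43, 46] (size 5, min 23) -> median=22.5
Step 11: insert 50 -> lo=[3, 8, 16, 18, 22, 23] (size 6, max 23) hi=[25, 42, 43, 46, 50] (size 5, min 25) -> median=23

Answer: 23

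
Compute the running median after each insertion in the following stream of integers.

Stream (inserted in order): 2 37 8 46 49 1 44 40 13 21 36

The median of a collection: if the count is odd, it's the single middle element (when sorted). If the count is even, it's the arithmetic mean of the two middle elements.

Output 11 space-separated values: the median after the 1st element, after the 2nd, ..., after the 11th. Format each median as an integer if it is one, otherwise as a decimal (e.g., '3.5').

Answer: 2 19.5 8 22.5 37 22.5 37 38.5 37 29 36

Derivation:
Step 1: insert 2 -> lo=[2] (size 1, max 2) hi=[] (size 0) -> median=2
Step 2: insert 37 -> lo=[2] (size 1, max 2) hi=[37] (size 1, min 37) -> median=19.5
Step 3: insert 8 -> lo=[2, 8] (size 2, max 8) hi=[37] (size 1, min 37) -> median=8
Step 4: insert 46 -> lo=[2, 8] (size 2, max 8) hi=[37, 46] (size 2, min 37) -> median=22.5
Step 5: insert 49 -> lo=[2, 8, 37] (size 3, max 37) hi=[46, 49] (size 2, min 46) -> median=37
Step 6: insert 1 -> lo=[1, 2, 8] (size 3, max 8) hi=[37, 46, 49] (size 3, min 37) -> median=22.5
Step 7: insert 44 -> lo=[1, 2, 8, 37] (size 4, max 37) hi=[44, 46, 49] (size 3, min 44) -> median=37
Step 8: insert 40 -> lo=[1, 2, 8, 37] (size 4, max 37) hi=[40, 44, 46, 49] (size 4, min 40) -> median=38.5
Step 9: insert 13 -> lo=[1, 2, 8, 13, 37] (size 5, max 37) hi=[40, 44, 46, 49] (size 4, min 40) -> median=37
Step 10: insert 21 -> lo=[1, 2, 8, 13, 21] (size 5, max 21) hi=[37, 40, 44, 46, 49] (size 5, min 37) -> median=29
Step 11: insert 36 -> lo=[1, 2, 8, 13, 21, 36] (size 6, max 36) hi=[37, 40, 44, 46, 49] (size 5, min 37) -> median=36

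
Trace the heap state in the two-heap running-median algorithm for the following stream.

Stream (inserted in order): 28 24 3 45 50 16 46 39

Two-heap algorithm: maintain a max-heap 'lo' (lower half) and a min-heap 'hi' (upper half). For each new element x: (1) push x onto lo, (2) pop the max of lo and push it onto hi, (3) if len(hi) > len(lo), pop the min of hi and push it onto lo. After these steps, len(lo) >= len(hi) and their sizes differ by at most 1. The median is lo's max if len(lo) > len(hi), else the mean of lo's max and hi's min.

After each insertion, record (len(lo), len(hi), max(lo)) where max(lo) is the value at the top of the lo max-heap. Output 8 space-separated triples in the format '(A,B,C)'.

Step 1: insert 28 -> lo=[28] hi=[] -> (len(lo)=1, len(hi)=0, max(lo)=28)
Step 2: insert 24 -> lo=[24] hi=[28] -> (len(lo)=1, len(hi)=1, max(lo)=24)
Step 3: insert 3 -> lo=[3, 24] hi=[28] -> (len(lo)=2, len(hi)=1, max(lo)=24)
Step 4: insert 45 -> lo=[3, 24] hi=[28, 45] -> (len(lo)=2, len(hi)=2, max(lo)=24)
Step 5: insert 50 -> lo=[3, 24, 28] hi=[45, 50] -> (len(lo)=3, len(hi)=2, max(lo)=28)
Step 6: insert 16 -> lo=[3, 16, 24] hi=[28, 45, 50] -> (len(lo)=3, len(hi)=3, max(lo)=24)
Step 7: insert 46 -> lo=[3, 16, 24, 28] hi=[45, 46, 50] -> (len(lo)=4, len(hi)=3, max(lo)=28)
Step 8: insert 39 -> lo=[3, 16, 24, 28] hi=[39, 45, 46, 50] -> (len(lo)=4, len(hi)=4, max(lo)=28)

Answer: (1,0,28) (1,1,24) (2,1,24) (2,2,24) (3,2,28) (3,3,24) (4,3,28) (4,4,28)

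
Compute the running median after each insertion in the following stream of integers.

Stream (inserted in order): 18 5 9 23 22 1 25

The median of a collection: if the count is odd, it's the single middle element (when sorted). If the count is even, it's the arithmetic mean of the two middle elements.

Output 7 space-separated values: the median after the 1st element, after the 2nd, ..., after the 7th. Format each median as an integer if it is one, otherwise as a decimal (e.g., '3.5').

Step 1: insert 18 -> lo=[18] (size 1, max 18) hi=[] (size 0) -> median=18
Step 2: insert 5 -> lo=[5] (size 1, max 5) hi=[18] (size 1, min 18) -> median=11.5
Step 3: insert 9 -> lo=[5, 9] (size 2, max 9) hi=[18] (size 1, min 18) -> median=9
Step 4: insert 23 -> lo=[5, 9] (size 2, max 9) hi=[18, 23] (size 2, min 18) -> median=13.5
Step 5: insert 22 -> lo=[5, 9, 18] (size 3, max 18) hi=[22, 23] (size 2, min 22) -> median=18
Step 6: insert 1 -> lo=[1, 5, 9] (size 3, max 9) hi=[18, 22, 23] (size 3, min 18) -> median=13.5
Step 7: insert 25 -> lo=[1, 5, 9, 18] (size 4, max 18) hi=[22, 23, 25] (size 3, min 22) -> median=18

Answer: 18 11.5 9 13.5 18 13.5 18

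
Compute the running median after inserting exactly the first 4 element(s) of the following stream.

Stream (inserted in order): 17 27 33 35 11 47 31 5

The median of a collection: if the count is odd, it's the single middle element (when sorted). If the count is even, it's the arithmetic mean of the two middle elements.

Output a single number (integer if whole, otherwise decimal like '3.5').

Step 1: insert 17 -> lo=[17] (size 1, max 17) hi=[] (size 0) -> median=17
Step 2: insert 27 -> lo=[17] (size 1, max 17) hi=[27] (size 1, min 27) -> median=22
Step 3: insert 33 -> lo=[17, 27] (size 2, max 27) hi=[33] (size 1, min 33) -> median=27
Step 4: insert 35 -> lo=[17, 27] (size 2, max 27) hi=[33, 35] (size 2, min 33) -> median=30

Answer: 30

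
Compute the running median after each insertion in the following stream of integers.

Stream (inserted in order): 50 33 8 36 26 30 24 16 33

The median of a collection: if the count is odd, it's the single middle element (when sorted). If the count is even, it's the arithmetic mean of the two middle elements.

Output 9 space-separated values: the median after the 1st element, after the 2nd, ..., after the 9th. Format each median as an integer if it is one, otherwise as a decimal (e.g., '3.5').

Answer: 50 41.5 33 34.5 33 31.5 30 28 30

Derivation:
Step 1: insert 50 -> lo=[50] (size 1, max 50) hi=[] (size 0) -> median=50
Step 2: insert 33 -> lo=[33] (size 1, max 33) hi=[50] (size 1, min 50) -> median=41.5
Step 3: insert 8 -> lo=[8, 33] (size 2, max 33) hi=[50] (size 1, min 50) -> median=33
Step 4: insert 36 -> lo=[8, 33] (size 2, max 33) hi=[36, 50] (size 2, min 36) -> median=34.5
Step 5: insert 26 -> lo=[8, 26, 33] (size 3, max 33) hi=[36, 50] (size 2, min 36) -> median=33
Step 6: insert 30 -> lo=[8, 26, 30] (size 3, max 30) hi=[33, 36, 50] (size 3, min 33) -> median=31.5
Step 7: insert 24 -> lo=[8, 24, 26, 30] (size 4, max 30) hi=[33, 36, 50] (size 3, min 33) -> median=30
Step 8: insert 16 -> lo=[8, 16, 24, 26] (size 4, max 26) hi=[30, 33, 36, 50] (size 4, min 30) -> median=28
Step 9: insert 33 -> lo=[8, 16, 24, 26, 30] (size 5, max 30) hi=[33, 33, 36, 50] (size 4, min 33) -> median=30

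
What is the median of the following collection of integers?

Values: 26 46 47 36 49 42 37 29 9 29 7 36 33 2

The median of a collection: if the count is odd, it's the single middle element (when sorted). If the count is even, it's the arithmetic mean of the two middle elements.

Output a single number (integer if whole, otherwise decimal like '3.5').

Step 1: insert 26 -> lo=[26] (size 1, max 26) hi=[] (size 0) -> median=26
Step 2: insert 46 -> lo=[26] (size 1, max 26) hi=[46] (size 1, min 46) -> median=36
Step 3: insert 47 -> lo=[26, 46] (size 2, max 46) hi=[47] (size 1, min 47) -> median=46
Step 4: insert 36 -> lo=[26, 36] (size 2, max 36) hi=[46, 47] (size 2, min 46) -> median=41
Step 5: insert 49 -> lo=[26, 36, 46] (size 3, max 46) hi=[47, 49] (size 2, min 47) -> median=46
Step 6: insert 42 -> lo=[26, 36, 42] (size 3, max 42) hi=[46, 47, 49] (size 3, min 46) -> median=44
Step 7: insert 37 -> lo=[26, 36, 37, 42] (size 4, max 42) hi=[46, 47, 49] (size 3, min 46) -> median=42
Step 8: insert 29 -> lo=[26, 29, 36, 37] (size 4, max 37) hi=[42, 46, 47, 49] (size 4, min 42) -> median=39.5
Step 9: insert 9 -> lo=[9, 26, 29, 36, 37] (size 5, max 37) hi=[42, 46, 47, 49] (size 4, min 42) -> median=37
Step 10: insert 29 -> lo=[9, 26, 29, 29, 36] (size 5, max 36) hi=[37, 42, 46, 47, 49] (size 5, min 37) -> median=36.5
Step 11: insert 7 -> lo=[7, 9, 26, 29, 29, 36] (size 6, max 36) hi=[37, 42, 46, 47, 49] (size 5, min 37) -> median=36
Step 12: insert 36 -> lo=[7, 9, 26, 29, 29, 36] (size 6, max 36) hi=[36, 37, 42, 46, 47, 49] (size 6, min 36) -> median=36
Step 13: insert 33 -> lo=[7, 9, 26, 29, 29, 33, 36] (size 7, max 36) hi=[36, 37, 42, 46, 47, 49] (size 6, min 36) -> median=36
Step 14: insert 2 -> lo=[2, 7, 9, 26, 29, 29, 33] (size 7, max 33) hi=[36, 36, 37, 42, 46, 47, 49] (size 7, min 36) -> median=34.5

Answer: 34.5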